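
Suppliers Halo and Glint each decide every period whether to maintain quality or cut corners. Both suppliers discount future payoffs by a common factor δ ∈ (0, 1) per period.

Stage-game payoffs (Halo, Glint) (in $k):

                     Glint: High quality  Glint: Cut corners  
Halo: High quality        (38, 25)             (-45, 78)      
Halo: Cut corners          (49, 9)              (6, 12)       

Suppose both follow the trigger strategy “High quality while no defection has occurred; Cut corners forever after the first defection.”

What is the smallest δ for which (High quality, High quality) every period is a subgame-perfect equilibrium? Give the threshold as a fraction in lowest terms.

Halo: cooperation gives 38 each period; deviation gives 49 once then 6 forever.
  38/(1−δ) ≥ 49 + 6δ/(1−δ) ⇒ δ ≥ 11/43.
Glint: cooperation gives 25 each period; deviation gives 78 once then 12 forever.
  δ ≥ 53/66.
Both must hold, so the binding constraint is Glint's: δ ≥ 53/66.

53/66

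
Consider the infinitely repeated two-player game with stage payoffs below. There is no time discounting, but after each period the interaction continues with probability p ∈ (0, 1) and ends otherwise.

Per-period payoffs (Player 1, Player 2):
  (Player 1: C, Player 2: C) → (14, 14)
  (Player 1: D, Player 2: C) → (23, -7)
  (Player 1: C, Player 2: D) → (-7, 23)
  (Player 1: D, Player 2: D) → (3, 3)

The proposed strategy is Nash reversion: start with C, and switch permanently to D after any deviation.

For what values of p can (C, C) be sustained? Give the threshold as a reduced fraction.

9/20

With no time discounting, the continuation probability p plays the role of the discount factor.
Grim-trigger IC: 14/(1−p) ≥ 23 + 3p/(1−p) ⇒ p ≥ (23−14)/(23−3) = 9/20.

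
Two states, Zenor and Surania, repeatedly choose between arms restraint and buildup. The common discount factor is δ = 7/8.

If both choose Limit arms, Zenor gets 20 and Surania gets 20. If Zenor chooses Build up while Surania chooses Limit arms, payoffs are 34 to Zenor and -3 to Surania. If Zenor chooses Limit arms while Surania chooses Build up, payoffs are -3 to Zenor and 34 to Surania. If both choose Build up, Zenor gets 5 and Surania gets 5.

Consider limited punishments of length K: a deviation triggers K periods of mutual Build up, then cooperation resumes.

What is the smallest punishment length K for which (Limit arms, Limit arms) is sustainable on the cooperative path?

2

Need Σ_{k=1}^{K} δ^k ≥ (34−20)/(20−5) = 0.9333 at δ = 7/8.
At K = 1 the sum is 0.8750 < 0.9333; at K = 2 it is 1.6406 ≥ 0.9333.
So the minimum punishment length is K = 2.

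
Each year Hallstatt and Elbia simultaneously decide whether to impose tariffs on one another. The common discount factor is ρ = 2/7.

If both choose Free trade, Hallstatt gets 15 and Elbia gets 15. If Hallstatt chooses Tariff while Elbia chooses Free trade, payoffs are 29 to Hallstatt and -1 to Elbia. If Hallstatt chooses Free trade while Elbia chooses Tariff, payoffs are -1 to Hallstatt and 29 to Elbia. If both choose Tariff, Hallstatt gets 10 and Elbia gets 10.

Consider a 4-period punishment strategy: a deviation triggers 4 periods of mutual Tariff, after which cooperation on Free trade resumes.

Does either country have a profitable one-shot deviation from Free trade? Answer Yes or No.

Yes

Comparing payoff streams over the 5 periods until play realigns: cooperate → 15(1+ρ+…+ρ^4); deviate → 29 + 10(ρ+…+ρ^4).
Cooperation is sustained iff (15−10)(ρ+…+ρ^4) ≥ 29−15.
ρ+…+ρ^4 = 2/7·(1−(2/7)^4)/(1−2/7) = 0.3973, and (29−15)/(15−10) = 2.8000.
0.3973 < 2.8000, so cooperation is not sustainable.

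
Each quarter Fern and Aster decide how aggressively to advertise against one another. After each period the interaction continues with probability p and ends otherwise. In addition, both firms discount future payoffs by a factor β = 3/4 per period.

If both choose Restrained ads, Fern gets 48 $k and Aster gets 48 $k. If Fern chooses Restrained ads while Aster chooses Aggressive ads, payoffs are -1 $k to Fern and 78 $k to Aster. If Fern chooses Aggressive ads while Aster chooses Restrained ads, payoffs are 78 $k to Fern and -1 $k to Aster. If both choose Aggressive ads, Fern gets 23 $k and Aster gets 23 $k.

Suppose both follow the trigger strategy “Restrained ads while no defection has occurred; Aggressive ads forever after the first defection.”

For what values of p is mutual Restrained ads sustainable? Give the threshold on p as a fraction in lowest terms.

Expected continuation weight on next period's payoff is β·p = 3/4·p, which plays the role of the discount factor.
Cooperation requires 3/4·p ≥ (78−48)/(78−23) = 6/11, hence p ≥ 8/11.

8/11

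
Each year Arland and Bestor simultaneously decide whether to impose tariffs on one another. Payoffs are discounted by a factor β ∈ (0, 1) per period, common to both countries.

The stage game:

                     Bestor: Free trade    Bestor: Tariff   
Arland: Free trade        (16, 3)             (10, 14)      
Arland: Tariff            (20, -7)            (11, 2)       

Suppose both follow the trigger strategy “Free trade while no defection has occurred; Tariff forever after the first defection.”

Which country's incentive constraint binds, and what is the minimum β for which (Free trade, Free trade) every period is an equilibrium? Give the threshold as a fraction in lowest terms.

Arland: cooperation gives 16 each period; deviation gives 20 once then 11 forever.
  16/(1−β) ≥ 20 + 11β/(1−β) ⇒ β ≥ 4/9.
Bestor: cooperation gives 3 each period; deviation gives 14 once then 2 forever.
  β ≥ 11/12.
Both must hold, so the binding constraint is Bestor's: β ≥ 11/12.

Bestor; β ≥ 11/12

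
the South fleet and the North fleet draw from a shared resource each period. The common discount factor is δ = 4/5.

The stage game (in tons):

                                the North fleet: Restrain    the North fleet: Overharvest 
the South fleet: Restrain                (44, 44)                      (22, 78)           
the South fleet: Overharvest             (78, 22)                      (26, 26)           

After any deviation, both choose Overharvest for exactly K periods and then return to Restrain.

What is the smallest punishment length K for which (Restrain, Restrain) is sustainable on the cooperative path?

Need Σ_{k=1}^{K} δ^k ≥ (78−44)/(44−26) = 1.8889 at δ = 4/5.
At K = 2 the sum is 1.4400 < 1.8889; at K = 3 it is 1.9520 ≥ 1.8889.
So the minimum punishment length is K = 3.

3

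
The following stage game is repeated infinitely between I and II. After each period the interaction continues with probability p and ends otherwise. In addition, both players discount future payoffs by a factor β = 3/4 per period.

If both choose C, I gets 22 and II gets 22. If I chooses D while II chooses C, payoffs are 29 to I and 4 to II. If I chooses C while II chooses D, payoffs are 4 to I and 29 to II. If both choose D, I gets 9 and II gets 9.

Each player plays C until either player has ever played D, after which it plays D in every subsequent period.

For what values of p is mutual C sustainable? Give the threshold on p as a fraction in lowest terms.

7/15

With continuation probability p and discount β, the effective per-period discount factor is βp.
Grim-trigger IC: βp ≥ (29−22)/(29−9) = 7/20.
So p ≥ (7/20)/(3/4) = 7/15.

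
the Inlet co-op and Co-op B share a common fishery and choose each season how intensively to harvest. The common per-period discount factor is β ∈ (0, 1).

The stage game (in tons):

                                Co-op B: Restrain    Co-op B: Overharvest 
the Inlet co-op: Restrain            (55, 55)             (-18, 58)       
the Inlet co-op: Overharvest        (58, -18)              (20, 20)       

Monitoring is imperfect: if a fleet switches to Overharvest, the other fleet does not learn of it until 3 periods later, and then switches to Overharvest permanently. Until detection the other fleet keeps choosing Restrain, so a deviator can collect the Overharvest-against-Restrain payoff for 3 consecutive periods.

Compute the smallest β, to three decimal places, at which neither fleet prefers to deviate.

0.429

The best deviation is to choose Overharvest for all 3 undetected periods, earning 58 each, then 20 forever once detected.
Deviation value: 58(1−β^3)/(1−β) + 20β^3/(1−β); cooperation value: 55/(1−β).
IC: 55 ≥ 58(1−β^3) + 20β^3 = 58 − 38β^3.
So β^3 ≥ 3/38, giving β ≥ (3/38)^(1/3) ≈ 0.429.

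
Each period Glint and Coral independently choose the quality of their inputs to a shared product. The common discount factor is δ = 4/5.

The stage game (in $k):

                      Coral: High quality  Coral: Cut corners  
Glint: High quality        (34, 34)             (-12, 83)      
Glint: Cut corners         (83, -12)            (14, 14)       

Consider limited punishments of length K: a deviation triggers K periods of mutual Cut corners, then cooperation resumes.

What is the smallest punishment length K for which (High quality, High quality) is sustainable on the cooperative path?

5

No profitable deviation requires (34−14)(δ+…+δ^K) ≥ 83−34, i.e. δ+…+δ^K ≥ 49/20 ≈ 2.4500.
With δ = 4/5, the partial sums are K=1: 0.8000, K=2: 1.4400, K=3: 1.9520, K=4: 2.3616, K=5: 2.6893.
K = 5 is the first length at which the sum reaches 2.4500.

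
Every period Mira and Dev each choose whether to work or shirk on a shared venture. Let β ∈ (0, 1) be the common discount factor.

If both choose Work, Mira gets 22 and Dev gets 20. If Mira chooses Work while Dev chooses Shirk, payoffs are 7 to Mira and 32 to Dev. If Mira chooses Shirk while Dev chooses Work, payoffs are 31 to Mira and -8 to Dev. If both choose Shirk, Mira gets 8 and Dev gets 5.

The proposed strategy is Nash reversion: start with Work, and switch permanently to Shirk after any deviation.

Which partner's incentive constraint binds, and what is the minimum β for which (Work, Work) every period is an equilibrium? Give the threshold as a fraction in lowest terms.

Dev; β ≥ 4/9

For Mira: deviation gain 31−22 = 9, per-period punishment loss 22−8 = 14. IC gives β ≥ 9/23.
For Dev: gain 12, loss 15 per period, so β ≥ 12/27 = 4/9.
The tighter constraint is Dev's, so cooperation needs β ≥ 4/9.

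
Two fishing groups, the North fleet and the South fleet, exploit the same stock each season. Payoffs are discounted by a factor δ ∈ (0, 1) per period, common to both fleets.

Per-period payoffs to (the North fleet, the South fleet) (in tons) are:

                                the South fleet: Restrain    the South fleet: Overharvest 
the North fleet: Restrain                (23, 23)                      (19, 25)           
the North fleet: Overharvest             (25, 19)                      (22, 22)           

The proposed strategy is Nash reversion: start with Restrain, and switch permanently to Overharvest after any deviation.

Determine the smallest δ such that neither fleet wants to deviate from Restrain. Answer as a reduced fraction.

2/3

23/(1−δ) ≥ 25 + 22δ/(1−δ)
23 ≥ 25 − 3δ
δ ≥ 2/3.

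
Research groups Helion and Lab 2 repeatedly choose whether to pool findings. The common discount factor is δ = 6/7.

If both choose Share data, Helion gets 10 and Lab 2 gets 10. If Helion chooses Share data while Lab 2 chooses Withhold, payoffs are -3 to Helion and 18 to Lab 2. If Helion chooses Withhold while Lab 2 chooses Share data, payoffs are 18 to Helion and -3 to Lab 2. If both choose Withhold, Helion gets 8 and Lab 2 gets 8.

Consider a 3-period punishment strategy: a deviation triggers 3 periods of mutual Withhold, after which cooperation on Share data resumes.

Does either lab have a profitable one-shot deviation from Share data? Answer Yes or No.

Comparing payoff streams over the 4 periods until play realigns: cooperate → 10(1+δ+…+δ^3); deviate → 18 + 8(δ+…+δ^3).
Cooperation is sustained iff (10−8)(δ+…+δ^3) ≥ 18−10.
δ+…+δ^3 = 6/7·(1−(6/7)^3)/(1−6/7) = 2.2216, and (18−10)/(10−8) = 4.0000.
2.2216 < 4.0000, so cooperation is not sustainable.

Yes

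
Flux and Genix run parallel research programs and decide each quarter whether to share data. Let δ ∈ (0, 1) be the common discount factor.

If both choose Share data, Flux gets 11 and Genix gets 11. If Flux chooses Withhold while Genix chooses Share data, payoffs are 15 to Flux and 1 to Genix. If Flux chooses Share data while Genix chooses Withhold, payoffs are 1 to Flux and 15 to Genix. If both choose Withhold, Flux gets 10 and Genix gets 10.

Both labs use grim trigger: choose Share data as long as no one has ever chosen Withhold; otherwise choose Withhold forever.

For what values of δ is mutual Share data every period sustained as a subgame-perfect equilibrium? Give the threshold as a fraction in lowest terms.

4/5

One-period gain from deviating is 15 − 11 = 4. The loss is 11 − 10 = 1 in every subsequent period, with present value 1·δ/(1−δ).
Deviation is unprofitable when 1·δ/(1−δ) ≥ 4, i.e. δ/(1−δ) ≥ 4.
Equivalently δ ≥ 4/(4+1) = 4/5.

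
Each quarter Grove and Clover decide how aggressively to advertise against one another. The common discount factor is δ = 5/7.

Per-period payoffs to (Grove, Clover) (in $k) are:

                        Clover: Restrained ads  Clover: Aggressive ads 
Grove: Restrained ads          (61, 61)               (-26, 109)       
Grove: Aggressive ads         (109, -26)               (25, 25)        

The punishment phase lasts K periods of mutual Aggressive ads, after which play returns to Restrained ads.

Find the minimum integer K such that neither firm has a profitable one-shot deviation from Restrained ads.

3

Need Σ_{k=1}^{K} δ^k ≥ (109−61)/(61−25) = 1.3333 at δ = 5/7.
At K = 2 the sum is 1.2245 < 1.3333; at K = 3 it is 1.5889 ≥ 1.3333.
So the minimum punishment length is K = 3.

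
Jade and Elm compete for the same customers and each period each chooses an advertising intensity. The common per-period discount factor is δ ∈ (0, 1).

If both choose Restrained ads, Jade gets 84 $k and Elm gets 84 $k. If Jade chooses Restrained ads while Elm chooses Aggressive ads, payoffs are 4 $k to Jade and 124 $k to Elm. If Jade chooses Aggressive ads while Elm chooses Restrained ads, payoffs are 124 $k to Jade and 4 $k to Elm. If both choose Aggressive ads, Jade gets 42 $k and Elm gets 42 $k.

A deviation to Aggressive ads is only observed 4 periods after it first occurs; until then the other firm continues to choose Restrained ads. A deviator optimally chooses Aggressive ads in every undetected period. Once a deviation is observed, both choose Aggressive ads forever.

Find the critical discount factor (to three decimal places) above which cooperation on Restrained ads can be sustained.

The best deviation is to choose Aggressive ads for all 4 undetected periods, earning 124 each, then 42 forever once detected.
Deviation value: 124(1−δ^4)/(1−δ) + 42δ^4/(1−δ); cooperation value: 84/(1−δ).
IC: 84 ≥ 124(1−δ^4) + 42δ^4 = 124 − 82δ^4.
So δ^4 ≥ 40/82 = 20/41, giving δ ≥ (20/41)^(1/4) ≈ 0.836.

0.836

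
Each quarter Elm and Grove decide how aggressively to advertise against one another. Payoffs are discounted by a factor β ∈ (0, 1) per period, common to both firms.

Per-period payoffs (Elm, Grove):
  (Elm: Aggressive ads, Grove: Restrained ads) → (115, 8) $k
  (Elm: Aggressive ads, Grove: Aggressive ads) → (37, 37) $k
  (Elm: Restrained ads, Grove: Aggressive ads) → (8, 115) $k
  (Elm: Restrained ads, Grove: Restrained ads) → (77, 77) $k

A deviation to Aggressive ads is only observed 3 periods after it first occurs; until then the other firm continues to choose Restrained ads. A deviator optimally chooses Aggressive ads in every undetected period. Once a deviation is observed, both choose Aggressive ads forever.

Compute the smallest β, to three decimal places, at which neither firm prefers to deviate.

A deviator earns 115 for 3 periods, then 37 forever; cooperating earns 77 forever. Multiplying the IC by (1−β):
77 ≥ 115(1−β^3) + 37β^3, so 78·β^3 ≥ 38 and β^3 ≥ 19/39.
β ≥ (19/39)^(1/3) ≈ 0.787.

0.787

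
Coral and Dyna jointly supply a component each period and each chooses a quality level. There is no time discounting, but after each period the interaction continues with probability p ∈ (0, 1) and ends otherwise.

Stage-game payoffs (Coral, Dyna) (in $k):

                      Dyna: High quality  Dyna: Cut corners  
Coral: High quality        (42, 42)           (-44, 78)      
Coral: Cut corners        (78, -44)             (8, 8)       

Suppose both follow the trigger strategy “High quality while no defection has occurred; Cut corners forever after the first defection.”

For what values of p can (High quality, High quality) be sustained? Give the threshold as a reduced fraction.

18/35

With no time discounting, the continuation probability p plays the role of the discount factor.
Grim-trigger IC: 42/(1−p) ≥ 78 + 8p/(1−p) ⇒ p ≥ (78−42)/(78−8) = 18/35.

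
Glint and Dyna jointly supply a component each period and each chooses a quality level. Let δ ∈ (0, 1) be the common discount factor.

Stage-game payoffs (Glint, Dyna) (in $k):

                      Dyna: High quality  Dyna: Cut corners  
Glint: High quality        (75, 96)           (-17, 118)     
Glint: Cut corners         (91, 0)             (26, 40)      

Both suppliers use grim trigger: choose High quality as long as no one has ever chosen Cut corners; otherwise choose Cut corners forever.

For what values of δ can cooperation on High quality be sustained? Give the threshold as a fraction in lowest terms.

Glint: cooperation gives 75 each period; deviation gives 91 once then 26 forever.
  75/(1−δ) ≥ 91 + 26δ/(1−δ) ⇒ δ ≥ 16/65.
Dyna: cooperation gives 96 each period; deviation gives 118 once then 40 forever.
  δ ≥ 22/78 = 11/39.
Both must hold, so the binding constraint is Dyna's: δ ≥ 11/39.

11/39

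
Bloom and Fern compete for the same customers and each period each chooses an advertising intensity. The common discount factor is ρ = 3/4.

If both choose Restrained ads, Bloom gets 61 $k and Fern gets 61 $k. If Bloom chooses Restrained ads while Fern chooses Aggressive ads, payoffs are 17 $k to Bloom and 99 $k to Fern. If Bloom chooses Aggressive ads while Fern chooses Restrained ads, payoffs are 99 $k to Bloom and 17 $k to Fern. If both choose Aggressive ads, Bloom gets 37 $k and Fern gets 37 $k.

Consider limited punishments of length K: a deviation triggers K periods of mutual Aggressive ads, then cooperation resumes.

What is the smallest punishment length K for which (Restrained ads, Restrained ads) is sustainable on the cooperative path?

3

IC: ρ(1−ρ^K)/(1−ρ) ≥ (99−61)/(61−37) = 19/12.
With ρ = 3/4: need 1 − ρ^K ≥ 19/12·(1−3/4)/(3/4), i.e. ρ^K ≤ 0.4722.
Since (3/4)^2 = 0.5625 and (3/4)^3 = 0.4219, the smallest such K is 3.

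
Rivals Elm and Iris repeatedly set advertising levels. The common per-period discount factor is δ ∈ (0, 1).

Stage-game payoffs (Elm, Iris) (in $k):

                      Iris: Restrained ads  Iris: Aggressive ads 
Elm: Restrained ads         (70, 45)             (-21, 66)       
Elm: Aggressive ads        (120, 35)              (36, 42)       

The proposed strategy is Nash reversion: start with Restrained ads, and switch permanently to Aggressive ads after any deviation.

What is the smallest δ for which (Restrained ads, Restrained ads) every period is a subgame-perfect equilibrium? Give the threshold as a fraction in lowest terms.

For Elm: deviation gain 120−70 = 50, per-period punishment loss 70−36 = 34. IC gives δ ≥ 50/84 = 25/42.
For Iris: gain 21, loss 3 per period, so δ ≥ 21/24 = 7/8.
The tighter constraint is Iris's, so cooperation needs δ ≥ 7/8.

7/8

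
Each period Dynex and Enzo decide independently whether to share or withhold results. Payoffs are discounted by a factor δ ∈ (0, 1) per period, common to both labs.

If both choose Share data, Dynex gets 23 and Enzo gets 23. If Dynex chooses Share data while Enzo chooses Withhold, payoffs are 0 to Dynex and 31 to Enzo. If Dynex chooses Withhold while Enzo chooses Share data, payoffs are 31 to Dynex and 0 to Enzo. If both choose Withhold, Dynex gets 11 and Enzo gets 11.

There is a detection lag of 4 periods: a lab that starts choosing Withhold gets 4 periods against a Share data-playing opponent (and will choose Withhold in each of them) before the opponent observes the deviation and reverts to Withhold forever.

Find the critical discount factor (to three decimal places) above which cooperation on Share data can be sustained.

0.795

Deviating for the 4 undetected periods gains 31−23 = 8 per period over cooperation, then loses 23−11 = 12 per period forever once punishment starts.
Gain: 8(1 + δ + … + δ^3); loss: 12·δ^4/(1−δ).
No profitable deviation ⇔ 8(1−δ^4) ≤ 12·δ^4, i.e. δ^4 ≥ 8/(8+12) = 2/5.
Hence δ ≥ (2/5)^(1/4) ≈ 0.795.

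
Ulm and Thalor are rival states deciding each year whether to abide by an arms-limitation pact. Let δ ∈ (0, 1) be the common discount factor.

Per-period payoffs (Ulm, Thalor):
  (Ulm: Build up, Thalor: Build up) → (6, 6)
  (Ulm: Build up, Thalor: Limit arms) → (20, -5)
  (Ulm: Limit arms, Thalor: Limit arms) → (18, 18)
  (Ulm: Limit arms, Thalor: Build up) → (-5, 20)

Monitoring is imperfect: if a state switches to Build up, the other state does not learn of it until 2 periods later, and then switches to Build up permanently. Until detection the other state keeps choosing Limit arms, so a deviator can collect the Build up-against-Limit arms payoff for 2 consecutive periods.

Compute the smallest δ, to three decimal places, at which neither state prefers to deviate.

A deviator earns 20 for 2 periods, then 6 forever; cooperating earns 18 forever. Multiplying the IC by (1−δ):
18 ≥ 20(1−δ^2) + 6δ^2, so 14·δ^2 ≥ 2 and δ^2 ≥ 1/7.
δ ≥ (1/7)^(1/2) ≈ 0.378.

0.378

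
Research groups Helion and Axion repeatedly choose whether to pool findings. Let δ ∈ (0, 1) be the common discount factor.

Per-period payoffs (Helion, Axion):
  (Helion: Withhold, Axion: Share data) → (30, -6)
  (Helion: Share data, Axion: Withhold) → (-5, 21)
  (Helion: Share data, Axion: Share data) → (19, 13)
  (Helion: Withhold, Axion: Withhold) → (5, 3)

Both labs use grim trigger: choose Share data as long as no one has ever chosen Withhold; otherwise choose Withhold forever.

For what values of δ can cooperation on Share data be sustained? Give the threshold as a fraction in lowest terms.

4/9

Helion: cooperation gives 19 each period; deviation gives 30 once then 5 forever.
  19/(1−δ) ≥ 30 + 5δ/(1−δ) ⇒ δ ≥ 11/25.
Axion: cooperation gives 13 each period; deviation gives 21 once then 3 forever.
  δ ≥ 8/18 = 4/9.
Both must hold, so the binding constraint is Axion's: δ ≥ 4/9.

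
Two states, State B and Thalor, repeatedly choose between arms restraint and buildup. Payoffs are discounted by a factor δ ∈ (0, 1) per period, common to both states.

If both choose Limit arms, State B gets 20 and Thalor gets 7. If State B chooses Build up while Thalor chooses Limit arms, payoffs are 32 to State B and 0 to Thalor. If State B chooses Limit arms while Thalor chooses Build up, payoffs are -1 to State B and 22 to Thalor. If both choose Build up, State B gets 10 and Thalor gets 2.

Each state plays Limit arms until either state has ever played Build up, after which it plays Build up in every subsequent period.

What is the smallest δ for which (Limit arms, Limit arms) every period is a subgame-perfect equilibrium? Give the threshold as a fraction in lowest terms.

3/4

State B's threshold: (32−20)/(32−10) = 6/11.
Thalor's threshold: (22−7)/(22−2) = 3/4.
6/11 < 3/4, so Thalor binds and δ* = 3/4.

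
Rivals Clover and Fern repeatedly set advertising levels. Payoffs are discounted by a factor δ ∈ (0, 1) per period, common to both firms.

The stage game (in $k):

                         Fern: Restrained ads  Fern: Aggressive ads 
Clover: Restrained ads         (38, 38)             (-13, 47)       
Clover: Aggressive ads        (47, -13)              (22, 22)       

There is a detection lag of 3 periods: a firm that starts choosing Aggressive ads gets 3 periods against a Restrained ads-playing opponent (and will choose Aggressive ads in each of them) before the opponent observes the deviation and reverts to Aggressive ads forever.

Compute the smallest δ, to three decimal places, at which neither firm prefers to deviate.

0.711

Deviating for the 3 undetected periods gains 47−38 = 9 per period over cooperation, then loses 38−22 = 16 per period forever once punishment starts.
Gain: 9(1 + δ + … + δ^2); loss: 16·δ^3/(1−δ).
No profitable deviation ⇔ 9(1−δ^3) ≤ 16·δ^3, i.e. δ^3 ≥ 9/(9+16) = 9/25.
Hence δ ≥ (9/25)^(1/3) ≈ 0.711.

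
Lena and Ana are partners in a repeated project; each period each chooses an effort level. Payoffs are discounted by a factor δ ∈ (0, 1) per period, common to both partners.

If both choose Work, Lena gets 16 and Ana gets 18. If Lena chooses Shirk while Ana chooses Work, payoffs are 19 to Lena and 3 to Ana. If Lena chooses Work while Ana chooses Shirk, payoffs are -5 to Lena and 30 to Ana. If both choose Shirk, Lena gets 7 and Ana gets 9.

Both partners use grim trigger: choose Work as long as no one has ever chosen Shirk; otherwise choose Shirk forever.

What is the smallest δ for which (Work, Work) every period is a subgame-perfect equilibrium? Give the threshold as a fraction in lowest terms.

4/7

For Lena: deviation gain 19−16 = 3, per-period punishment loss 16−7 = 9. IC gives δ ≥ 3/12 = 1/4.
For Ana: gain 12, loss 9 per period, so δ ≥ 12/21 = 4/7.
The tighter constraint is Ana's, so cooperation needs δ ≥ 4/7.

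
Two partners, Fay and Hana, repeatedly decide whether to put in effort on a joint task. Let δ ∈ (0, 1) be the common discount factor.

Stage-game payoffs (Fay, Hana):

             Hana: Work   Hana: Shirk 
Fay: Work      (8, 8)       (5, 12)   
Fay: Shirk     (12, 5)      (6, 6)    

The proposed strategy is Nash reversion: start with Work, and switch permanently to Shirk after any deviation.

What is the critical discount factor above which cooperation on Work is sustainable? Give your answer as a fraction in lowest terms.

One-period gain from deviating is 12 − 8 = 4. The loss is 8 − 6 = 2 in every subsequent period, with present value 2·δ/(1−δ).
Deviation is unprofitable when 2·δ/(1−δ) ≥ 4, i.e. δ/(1−δ) ≥ 2.
Equivalently δ ≥ 4/(4+2) = 2/3.

2/3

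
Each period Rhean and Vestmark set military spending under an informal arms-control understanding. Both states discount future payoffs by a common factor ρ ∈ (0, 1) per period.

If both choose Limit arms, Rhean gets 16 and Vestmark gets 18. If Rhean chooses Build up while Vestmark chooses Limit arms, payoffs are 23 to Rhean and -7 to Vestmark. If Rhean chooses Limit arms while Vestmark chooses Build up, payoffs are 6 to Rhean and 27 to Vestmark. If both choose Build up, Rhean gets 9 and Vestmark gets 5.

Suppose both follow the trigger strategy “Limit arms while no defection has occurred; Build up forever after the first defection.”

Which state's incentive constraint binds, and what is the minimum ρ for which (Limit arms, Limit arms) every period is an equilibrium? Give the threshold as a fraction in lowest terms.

Rhean: cooperation gives 16 each period; deviation gives 23 once then 9 forever.
  16/(1−ρ) ≥ 23 + 9ρ/(1−ρ) ⇒ ρ ≥ 7/14 = 1/2.
Vestmark: cooperation gives 18 each period; deviation gives 27 once then 5 forever.
  ρ ≥ 9/22.
Both must hold, so the binding constraint is Rhean's: ρ ≥ 1/2.

Rhean; ρ ≥ 1/2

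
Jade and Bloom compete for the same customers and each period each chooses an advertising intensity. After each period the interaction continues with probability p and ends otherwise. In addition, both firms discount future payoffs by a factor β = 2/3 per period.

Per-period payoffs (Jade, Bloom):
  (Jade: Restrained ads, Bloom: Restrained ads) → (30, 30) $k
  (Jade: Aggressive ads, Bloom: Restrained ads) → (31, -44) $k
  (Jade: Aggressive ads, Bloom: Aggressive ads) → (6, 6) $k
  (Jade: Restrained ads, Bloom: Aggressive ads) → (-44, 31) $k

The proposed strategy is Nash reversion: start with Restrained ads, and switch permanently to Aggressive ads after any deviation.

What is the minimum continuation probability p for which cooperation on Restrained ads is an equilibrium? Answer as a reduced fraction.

3/50

Expected continuation weight on next period's payoff is β·p = 2/3·p, which plays the role of the discount factor.
Cooperation requires 2/3·p ≥ (31−30)/(31−6) = 1/25, hence p ≥ 3/50.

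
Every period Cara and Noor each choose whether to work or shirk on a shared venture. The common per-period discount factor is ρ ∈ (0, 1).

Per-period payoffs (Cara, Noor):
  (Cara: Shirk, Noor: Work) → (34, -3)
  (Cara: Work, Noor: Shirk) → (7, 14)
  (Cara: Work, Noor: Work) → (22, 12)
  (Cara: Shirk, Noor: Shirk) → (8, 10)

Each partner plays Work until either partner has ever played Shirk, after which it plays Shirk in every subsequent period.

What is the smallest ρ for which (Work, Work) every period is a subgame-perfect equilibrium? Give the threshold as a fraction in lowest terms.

Cara: cooperation gives 22 each period; deviation gives 34 once then 8 forever.
  22/(1−ρ) ≥ 34 + 8ρ/(1−ρ) ⇒ ρ ≥ 12/26 = 6/13.
Noor: cooperation gives 12 each period; deviation gives 14 once then 10 forever.
  ρ ≥ 2/4 = 1/2.
Both must hold, so the binding constraint is Noor's: ρ ≥ 1/2.

1/2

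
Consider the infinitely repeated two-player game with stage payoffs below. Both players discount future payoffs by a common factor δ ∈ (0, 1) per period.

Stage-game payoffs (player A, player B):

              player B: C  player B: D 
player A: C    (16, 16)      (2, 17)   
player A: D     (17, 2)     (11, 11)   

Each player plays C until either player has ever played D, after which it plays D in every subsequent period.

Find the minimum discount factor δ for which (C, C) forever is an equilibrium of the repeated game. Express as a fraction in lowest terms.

1/6

One-period gain from deviating is 17 − 16 = 1. The loss is 16 − 11 = 5 in every subsequent period, with present value 5·δ/(1−δ).
Deviation is unprofitable when 5·δ/(1−δ) ≥ 1, i.e. δ/(1−δ) ≥ 1/5.
Equivalently δ ≥ 1/(1+5) = 1/6.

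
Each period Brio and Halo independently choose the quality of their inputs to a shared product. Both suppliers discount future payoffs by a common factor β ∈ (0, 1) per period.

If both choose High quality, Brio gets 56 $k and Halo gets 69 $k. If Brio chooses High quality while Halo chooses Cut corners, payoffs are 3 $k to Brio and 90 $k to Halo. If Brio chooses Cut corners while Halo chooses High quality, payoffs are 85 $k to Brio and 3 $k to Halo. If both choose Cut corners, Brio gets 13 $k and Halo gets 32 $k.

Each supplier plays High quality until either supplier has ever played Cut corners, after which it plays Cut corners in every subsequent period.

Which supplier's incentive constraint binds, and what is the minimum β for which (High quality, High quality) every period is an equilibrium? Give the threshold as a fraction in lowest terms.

Brio; β ≥ 29/72

Brio's threshold: (85−56)/(85−13) = 29/72.
Halo's threshold: (90−69)/(90−32) = 21/58.
29/72 > 21/58, so Brio binds and β* = 29/72.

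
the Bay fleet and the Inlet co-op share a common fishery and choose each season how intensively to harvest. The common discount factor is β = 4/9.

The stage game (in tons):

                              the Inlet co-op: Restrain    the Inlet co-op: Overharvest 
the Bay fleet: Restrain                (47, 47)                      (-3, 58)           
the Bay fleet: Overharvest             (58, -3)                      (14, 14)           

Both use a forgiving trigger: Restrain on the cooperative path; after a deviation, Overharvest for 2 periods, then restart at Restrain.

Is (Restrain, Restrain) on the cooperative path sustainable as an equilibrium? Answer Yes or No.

Yes

IC: β+…+β^2 ≥ (58−47)/(47−14) = 1/3.
At β = 4/9: partial sum = 0.6420 ≥ 0.3333. Cooperation sustainable.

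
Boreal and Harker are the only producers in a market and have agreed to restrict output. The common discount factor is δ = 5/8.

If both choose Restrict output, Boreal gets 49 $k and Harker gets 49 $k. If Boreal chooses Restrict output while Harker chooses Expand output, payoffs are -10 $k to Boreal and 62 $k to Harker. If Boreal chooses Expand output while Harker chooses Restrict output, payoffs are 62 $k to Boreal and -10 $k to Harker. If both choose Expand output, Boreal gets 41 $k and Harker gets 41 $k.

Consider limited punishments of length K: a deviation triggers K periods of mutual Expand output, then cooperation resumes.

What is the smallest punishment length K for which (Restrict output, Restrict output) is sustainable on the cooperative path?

No profitable deviation requires (49−41)(δ+…+δ^K) ≥ 62−49, i.e. δ+…+δ^K ≥ 13/8 ≈ 1.6250.
With δ = 5/8, the partial sums are K=1: 0.6250, K=2: 1.0156, …, K=6: 1.5673, K=7: 1.6046, K=8: 1.6279.
K = 8 is the first length at which the sum reaches 1.6250.

8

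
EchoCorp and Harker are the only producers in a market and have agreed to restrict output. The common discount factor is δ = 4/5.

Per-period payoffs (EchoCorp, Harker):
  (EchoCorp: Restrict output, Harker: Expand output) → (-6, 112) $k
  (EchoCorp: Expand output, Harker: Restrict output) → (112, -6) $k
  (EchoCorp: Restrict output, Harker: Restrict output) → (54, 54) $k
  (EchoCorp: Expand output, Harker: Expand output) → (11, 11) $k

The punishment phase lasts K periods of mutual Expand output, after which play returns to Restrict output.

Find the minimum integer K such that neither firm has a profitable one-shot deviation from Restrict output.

IC: δ(1−δ^K)/(1−δ) ≥ (112−54)/(54−11) = 58/43.
With δ = 4/5: need 1 − δ^K ≥ 58/43·(1−4/5)/(4/5), i.e. δ^K ≤ 0.6628.
Since (4/5)^1 = 0.8000 and (4/5)^2 = 0.6400, the smallest such K is 2.

2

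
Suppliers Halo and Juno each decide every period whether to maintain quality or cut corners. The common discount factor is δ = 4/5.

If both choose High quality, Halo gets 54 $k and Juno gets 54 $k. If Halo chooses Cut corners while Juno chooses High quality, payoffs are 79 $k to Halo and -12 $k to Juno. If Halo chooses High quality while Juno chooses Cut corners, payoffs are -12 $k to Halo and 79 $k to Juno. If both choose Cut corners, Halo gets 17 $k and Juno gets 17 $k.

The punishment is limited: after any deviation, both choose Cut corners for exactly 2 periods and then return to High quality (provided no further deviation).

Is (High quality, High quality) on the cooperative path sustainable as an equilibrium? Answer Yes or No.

IC: δ+…+δ^2 ≥ (79−54)/(54−17) = 25/37.
At δ = 4/5: partial sum = 1.4400 ≥ 0.6757. Cooperation sustainable.

Yes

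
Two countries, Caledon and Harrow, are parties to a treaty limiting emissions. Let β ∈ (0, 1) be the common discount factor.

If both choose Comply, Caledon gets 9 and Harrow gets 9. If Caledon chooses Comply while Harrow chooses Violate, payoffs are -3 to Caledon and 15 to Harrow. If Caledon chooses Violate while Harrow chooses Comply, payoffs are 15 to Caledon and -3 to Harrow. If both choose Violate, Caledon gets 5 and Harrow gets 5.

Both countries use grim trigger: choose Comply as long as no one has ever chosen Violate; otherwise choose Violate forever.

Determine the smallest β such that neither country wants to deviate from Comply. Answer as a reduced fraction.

Cooperation forever yields 9 each period: 9/(1−β).
Deviating yields 15 once, then 5 forever: 15 + 5β/(1−β).
No profitable deviation requires 9/(1−β) ≥ 15 + 5β/(1−β).
Multiplying by (1−β): 9 ≥ 15(1−β) + 5β = 15 − 10β.
So 10β ≥ 6, i.e. β ≥ 6/10 = 3/5.

3/5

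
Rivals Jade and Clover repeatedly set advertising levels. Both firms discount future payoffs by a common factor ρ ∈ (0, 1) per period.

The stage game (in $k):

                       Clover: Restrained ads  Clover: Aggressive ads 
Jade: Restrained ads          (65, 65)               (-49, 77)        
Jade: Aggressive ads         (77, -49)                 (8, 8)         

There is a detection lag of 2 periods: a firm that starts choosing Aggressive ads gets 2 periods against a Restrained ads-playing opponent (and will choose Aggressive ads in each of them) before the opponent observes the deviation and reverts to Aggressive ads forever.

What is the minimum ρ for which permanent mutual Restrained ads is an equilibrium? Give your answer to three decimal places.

The best deviation is to choose Aggressive ads for all 2 undetected periods, earning 77 each, then 8 forever once detected.
Deviation value: 77(1−ρ^2)/(1−ρ) + 8ρ^2/(1−ρ); cooperation value: 65/(1−ρ).
IC: 65 ≥ 77(1−ρ^2) + 8ρ^2 = 77 − 69ρ^2.
So ρ^2 ≥ 12/69 = 4/23, giving ρ ≥ (4/23)^(1/2) ≈ 0.417.

0.417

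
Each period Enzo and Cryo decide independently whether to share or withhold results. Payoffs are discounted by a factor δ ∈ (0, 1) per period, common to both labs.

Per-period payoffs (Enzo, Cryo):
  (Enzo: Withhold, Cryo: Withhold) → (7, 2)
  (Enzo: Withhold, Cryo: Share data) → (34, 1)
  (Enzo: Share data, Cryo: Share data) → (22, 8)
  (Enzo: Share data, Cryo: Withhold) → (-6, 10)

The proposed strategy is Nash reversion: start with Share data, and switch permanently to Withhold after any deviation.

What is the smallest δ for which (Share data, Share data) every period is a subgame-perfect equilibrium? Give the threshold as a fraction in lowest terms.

4/9

For Enzo: deviation gain 34−22 = 12, per-period punishment loss 22−7 = 15. IC gives δ ≥ 12/27 = 4/9.
For Cryo: gain 2, loss 6 per period, so δ ≥ 2/8 = 1/4.
The tighter constraint is Enzo's, so cooperation needs δ ≥ 4/9.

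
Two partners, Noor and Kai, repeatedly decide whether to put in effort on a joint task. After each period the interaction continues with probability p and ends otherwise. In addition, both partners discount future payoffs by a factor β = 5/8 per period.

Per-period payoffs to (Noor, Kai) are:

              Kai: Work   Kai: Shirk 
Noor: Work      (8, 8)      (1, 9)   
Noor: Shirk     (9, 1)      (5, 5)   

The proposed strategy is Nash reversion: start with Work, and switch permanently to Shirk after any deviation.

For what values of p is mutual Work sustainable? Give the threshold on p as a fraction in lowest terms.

2/5

Expected continuation weight on next period's payoff is β·p = 5/8·p, which plays the role of the discount factor.
Cooperation requires 5/8·p ≥ (9−8)/(9−5) = 1/4, hence p ≥ 2/5.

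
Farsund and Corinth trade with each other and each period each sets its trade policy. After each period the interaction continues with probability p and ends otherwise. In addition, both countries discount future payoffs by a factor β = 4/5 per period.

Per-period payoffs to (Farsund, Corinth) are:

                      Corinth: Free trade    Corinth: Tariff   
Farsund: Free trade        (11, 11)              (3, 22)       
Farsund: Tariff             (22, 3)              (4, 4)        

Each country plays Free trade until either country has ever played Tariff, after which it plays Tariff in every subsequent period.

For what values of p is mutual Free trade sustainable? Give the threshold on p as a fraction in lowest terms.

55/72

Expected continuation weight on next period's payoff is β·p = 4/5·p, which plays the role of the discount factor.
Cooperation requires 4/5·p ≥ (22−11)/(22−4) = 11/18, hence p ≥ 55/72.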